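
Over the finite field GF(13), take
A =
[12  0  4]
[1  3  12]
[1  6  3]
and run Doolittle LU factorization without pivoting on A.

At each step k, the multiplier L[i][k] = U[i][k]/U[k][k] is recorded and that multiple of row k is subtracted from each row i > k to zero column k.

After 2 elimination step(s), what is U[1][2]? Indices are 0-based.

[col 0] pivot 12
  R1 -= 12*R0 → (0, 3, 3)  (L[1][0] := 12)
  R2 -= 12*R0 → (0, 6, 7)  (L[2][0] := 12)
[col 1] pivot 3
  R2 -= 2*R1 → (0, 0, 1)  (L[2][1] := 2)

U[1][2] = 3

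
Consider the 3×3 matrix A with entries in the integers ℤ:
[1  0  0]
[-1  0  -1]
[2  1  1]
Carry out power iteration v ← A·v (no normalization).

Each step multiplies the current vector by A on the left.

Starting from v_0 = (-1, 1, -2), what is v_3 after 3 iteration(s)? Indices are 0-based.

v_0 = (-1, 1, -2).
v_1 = A·v_0 = (-1, 3, -3).
v_2 = A·v_1 = (-1, 4, -2).
v_3 = A·v_2 = (-1, 3, 0).

v_3 = (-1, 3, 0)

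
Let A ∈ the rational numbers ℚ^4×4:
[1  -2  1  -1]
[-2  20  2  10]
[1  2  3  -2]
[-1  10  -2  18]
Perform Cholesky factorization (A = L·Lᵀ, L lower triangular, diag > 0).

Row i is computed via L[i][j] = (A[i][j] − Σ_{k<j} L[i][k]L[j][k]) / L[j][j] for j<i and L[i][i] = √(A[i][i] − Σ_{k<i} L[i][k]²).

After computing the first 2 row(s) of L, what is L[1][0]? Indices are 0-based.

L[1][0] = -2

Step 1: L[0][0] = √(1) = 1.
  L[1][0] = (-2) / L[0][0] = -2.
Step 2: L[1][1] = √(16) = 4.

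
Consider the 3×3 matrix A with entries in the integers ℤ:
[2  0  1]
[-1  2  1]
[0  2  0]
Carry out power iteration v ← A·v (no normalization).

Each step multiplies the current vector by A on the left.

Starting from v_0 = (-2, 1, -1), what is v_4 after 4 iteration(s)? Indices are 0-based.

v_4 = (6, 116, 80)

v_0 = (-2, 1, -1).
v_1 = A·v_0 = (-5, 3, 2).
v_2 = A·v_1 = (-8, 13, 6).
v_3 = A·v_2 = (-10, 40, 26).
v_4 = A·v_3 = (6, 116, 80).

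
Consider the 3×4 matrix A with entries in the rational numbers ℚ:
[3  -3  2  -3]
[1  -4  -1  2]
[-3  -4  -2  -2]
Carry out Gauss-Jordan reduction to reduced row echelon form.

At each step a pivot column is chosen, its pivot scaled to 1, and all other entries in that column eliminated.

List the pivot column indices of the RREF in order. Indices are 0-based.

pivot(0,0)=3: scale R0 → (1, -1, 2/3, -1)
  clear (1,0): R1 −= (1)R0 → (0, -3, -5/3, 3)
  clear (2,0): R2 −= (-3)R0 → (0, -7, 0, -5)
pivot(1,1)=-3: scale R1 → (0, 1, 5/9, -1)
  clear (0,1): R0 −= (-1)R1 → (1, 0, 11/9, -2)
  clear (2,1): R2 −= (-7)R1 → (0, 0, 35/9, -12)
pivot(2,2)=35/9: scale R2 → (0, 0, 1, -108/35)
  clear (0,2): R0 −= (11/9)R2 → (1, 0, 0, 62/35)
  clear (1,2): R1 −= (5/9)R2 → (0, 1, 0, 5/7)

pivot columns: 0, 1, 2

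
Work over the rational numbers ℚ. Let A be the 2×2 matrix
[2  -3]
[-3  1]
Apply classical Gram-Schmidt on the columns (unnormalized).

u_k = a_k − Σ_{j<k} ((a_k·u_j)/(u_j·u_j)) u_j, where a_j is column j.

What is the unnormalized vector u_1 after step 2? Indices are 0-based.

u_1 = (-21/13, -14/13)

Step 1: u_0 = a_0 = (2, -3).
Step 2: u_1 = a_1 − (-9/13)·u_0 = (-21/13, -14/13).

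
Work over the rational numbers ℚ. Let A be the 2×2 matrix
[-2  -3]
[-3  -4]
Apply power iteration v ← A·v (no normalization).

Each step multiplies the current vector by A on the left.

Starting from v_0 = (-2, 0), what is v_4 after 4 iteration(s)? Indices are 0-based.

v_0 = (-2, 0).
v_1 = A·v_0 = (4, 6).
v_2 = A·v_1 = (-26, -36).
v_3 = A·v_2 = (160, 222).
v_4 = A·v_3 = (-986, -1368).

v_4 = (-986, -1368)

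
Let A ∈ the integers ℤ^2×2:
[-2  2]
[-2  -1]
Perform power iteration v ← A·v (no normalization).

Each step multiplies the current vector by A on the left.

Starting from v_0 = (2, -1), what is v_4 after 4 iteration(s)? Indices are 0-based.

v_0 = (2, -1).
v_1 = A·v_0 = (-6, -3).
v_2 = A·v_1 = (6, 15).
v_3 = A·v_2 = (18, -27).
v_4 = A·v_3 = (-90, -9).

v_4 = (-90, -9)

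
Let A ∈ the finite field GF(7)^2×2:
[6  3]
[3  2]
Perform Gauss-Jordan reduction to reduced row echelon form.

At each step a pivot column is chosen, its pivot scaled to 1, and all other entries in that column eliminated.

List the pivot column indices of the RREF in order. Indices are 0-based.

pivot columns: 0, 1

[1] R0 /= 6  ⇒  (1, 4)
     R1 -= 3·R0  ⇒  (0, 4)
[2] R1 /= 4  ⇒  (0, 1)
     R0 -= 4·R1  ⇒  (1, 0)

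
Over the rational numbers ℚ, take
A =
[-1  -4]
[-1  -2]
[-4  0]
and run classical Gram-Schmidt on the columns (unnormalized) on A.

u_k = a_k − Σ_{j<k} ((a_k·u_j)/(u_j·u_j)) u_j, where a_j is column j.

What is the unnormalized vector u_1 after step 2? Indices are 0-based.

u_1 = (-11/3, -5/3, 4/3)

Step 1: u_0 = a_0 = (-1, -1, -4).
Step 2: u_1 = a_1 − (1/3)·u_0 = (-11/3, -5/3, 4/3).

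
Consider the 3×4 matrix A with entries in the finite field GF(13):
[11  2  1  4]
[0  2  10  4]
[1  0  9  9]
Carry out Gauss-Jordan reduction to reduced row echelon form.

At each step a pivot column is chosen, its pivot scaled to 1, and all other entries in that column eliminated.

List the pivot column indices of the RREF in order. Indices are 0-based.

[1] R0 /= 11  ⇒  (1, 12, 6, 11)
     R2 -= 1·R0  ⇒  (0, 1, 3, 11)
[2] R1 /= 2  ⇒  (0, 1, 5, 2)
     R0 -= 12·R1  ⇒  (1, 0, 11, 0)
     R2 -= 1·R1  ⇒  (0, 0, 11, 9)
[3] R2 /= 11  ⇒  (0, 0, 1, 2)
     R0 -= 11·R2  ⇒  (1, 0, 0, 4)
     R1 -= 5·R2  ⇒  (0, 1, 0, 5)

pivot columns: 0, 1, 2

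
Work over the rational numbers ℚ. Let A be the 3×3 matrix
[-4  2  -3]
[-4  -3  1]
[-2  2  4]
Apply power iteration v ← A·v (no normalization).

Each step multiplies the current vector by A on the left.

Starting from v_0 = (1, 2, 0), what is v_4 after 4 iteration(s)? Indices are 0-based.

v_0 = (1, 2, 0).
v_1 = A·v_0 = (0, -10, 2).
v_2 = A·v_1 = (-26, 32, -12).
v_3 = A·v_2 = (204, -4, 68).
v_4 = A·v_3 = (-1028, -736, -144).

v_4 = (-1028, -736, -144)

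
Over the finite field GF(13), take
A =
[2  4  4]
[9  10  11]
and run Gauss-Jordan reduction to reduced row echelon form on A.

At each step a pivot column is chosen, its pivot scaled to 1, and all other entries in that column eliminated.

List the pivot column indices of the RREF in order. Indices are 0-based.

step 1: normalize row 0 (÷2) = (1, 2, 2)
  row 1: subtract 9×row0 = (0, 5, 6)
step 2: normalize row 1 (÷5) = (0, 1, 9)
  row 0: subtract 2×row1 = (1, 0, 10)

pivot columns: 0, 1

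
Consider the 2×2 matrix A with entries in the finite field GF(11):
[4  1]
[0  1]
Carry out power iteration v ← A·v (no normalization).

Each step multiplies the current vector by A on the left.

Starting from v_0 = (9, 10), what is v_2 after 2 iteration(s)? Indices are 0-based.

v_0 = (9, 10).
v_1 = A·v_0 = (2, 10).
v_2 = A·v_1 = (7, 10).

v_2 = (7, 10)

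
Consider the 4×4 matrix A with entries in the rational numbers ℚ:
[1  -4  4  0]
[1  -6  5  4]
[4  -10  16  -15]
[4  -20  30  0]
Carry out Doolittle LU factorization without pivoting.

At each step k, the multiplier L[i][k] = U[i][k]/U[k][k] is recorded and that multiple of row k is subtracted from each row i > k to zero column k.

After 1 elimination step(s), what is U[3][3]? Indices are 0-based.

k=0: U[0][0]=1
  eliminate (1,0): mult=1, new row 1: (0, -2, 1, 4); set L[1][0]=1
  eliminate (2,0): mult=4, new row 2: (0, 6, 0, -15); set L[2][0]=4
  eliminate (3,0): mult=4, new row 3: (0, -4, 14, 0); set L[3][0]=4

U[3][3] = 0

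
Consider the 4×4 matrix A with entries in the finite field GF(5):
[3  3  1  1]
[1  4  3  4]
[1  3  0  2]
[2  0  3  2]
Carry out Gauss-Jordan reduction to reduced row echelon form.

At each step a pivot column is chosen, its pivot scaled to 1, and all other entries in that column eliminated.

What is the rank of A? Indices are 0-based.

rank = 4

[1] R0 /= 3  ⇒  (1, 1, 2, 2)
     R1 -= 1·R0  ⇒  (0, 3, 1, 2)
     R2 -= 1·R0  ⇒  (0, 2, 3, 0)
     R3 -= 2·R0  ⇒  (0, 3, 4, 3)
[2] R1 /= 3  ⇒  (0, 1, 2, 4)
     R0 -= 1·R1  ⇒  (1, 0, 0, 3)
     R2 -= 2·R1  ⇒  (0, 0, 4, 2)
     R3 -= 3·R1  ⇒  (0, 0, 3, 1)
[3] R2 /= 4  ⇒  (0, 0, 1, 3)
     R1 -= 2·R2  ⇒  (0, 1, 0, 3)
     R3 -= 3·R2  ⇒  (0, 0, 0, 2)
[4] R3 /= 2  ⇒  (0, 0, 0, 1)
     R0 -= 3·R3  ⇒  (1, 0, 0, 0)
     R1 -= 3·R3  ⇒  (0, 1, 0, 0)
     R2 -= 3·R3  ⇒  (0, 0, 1, 0)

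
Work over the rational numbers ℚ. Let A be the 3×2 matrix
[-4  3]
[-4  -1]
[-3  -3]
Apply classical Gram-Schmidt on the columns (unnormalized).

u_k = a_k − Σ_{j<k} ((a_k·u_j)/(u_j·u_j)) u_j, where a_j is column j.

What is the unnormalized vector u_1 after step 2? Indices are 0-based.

u_1 = (127/41, -37/41, -120/41)

Step 1: u_0 = a_0 = (-4, -4, -3).
Step 2: u_1 = a_1 − (1/41)·u_0 = (127/41, -37/41, -120/41).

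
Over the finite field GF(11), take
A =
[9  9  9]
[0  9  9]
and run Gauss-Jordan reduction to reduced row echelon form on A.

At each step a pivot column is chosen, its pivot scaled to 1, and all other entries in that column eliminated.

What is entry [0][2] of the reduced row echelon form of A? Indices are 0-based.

M[0][2] = 0

pivot(0,0)=9: scale R0 → (1, 1, 1)
pivot(1,1)=9: scale R1 → (0, 1, 1)
  clear (0,1): R0 −= (1)R1 → (1, 0, 0)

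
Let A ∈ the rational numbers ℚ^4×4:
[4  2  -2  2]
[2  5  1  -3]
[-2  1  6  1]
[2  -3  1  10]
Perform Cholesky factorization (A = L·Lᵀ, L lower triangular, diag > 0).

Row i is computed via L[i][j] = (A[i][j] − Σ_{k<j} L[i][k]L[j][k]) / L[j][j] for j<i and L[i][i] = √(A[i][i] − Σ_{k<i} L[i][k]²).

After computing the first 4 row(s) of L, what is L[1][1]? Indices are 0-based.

Step 1: L[0][0] = √(4) = 2.
  L[1][0] = (2) / L[0][0] = 1.
Step 2: L[1][1] = √(4) = 2.
  L[2][0] = (-2) / L[0][0] = -1.
  L[2][1] = (2) / L[1][1] = 1.
Step 3: L[2][2] = √(4) = 2.
  L[3][0] = (2) / L[0][0] = 1.
  L[3][1] = (-4) / L[1][1] = -2.
  L[3][2] = (4) / L[2][2] = 2.
Step 4: L[3][3] = √(1) = 1.

L[1][1] = 2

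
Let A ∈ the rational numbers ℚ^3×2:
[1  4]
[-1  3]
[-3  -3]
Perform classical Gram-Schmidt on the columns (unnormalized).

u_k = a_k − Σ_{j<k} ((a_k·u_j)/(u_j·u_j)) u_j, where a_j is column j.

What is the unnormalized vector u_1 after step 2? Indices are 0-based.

Step 1: u_0 = a_0 = (1, -1, -3).
Step 2: u_1 = a_1 − (10/11)·u_0 = (34/11, 43/11, -3/11).

u_1 = (34/11, 43/11, -3/11)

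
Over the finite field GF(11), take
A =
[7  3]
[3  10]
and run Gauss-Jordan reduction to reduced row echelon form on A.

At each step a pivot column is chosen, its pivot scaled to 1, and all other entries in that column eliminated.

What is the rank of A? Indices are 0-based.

pivot(0,0)=7: scale R0 → (1, 2)
  clear (1,0): R1 −= (3)R0 → (0, 4)
pivot(1,1)=4: scale R1 → (0, 1)
  clear (0,1): R0 −= (2)R1 → (1, 0)

rank = 2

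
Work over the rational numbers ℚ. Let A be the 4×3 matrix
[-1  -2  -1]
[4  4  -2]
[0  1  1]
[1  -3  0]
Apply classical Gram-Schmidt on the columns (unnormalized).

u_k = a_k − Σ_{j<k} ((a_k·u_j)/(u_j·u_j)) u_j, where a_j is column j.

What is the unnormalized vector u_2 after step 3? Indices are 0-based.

u_2 = (-4/3, -10/21, 20/21, 4/7)

Step 1: u_0 = a_0 = (-1, 4, 0, 1).
Step 2: u_1 = a_1 − (5/6)·u_0 = (-7/6, 2/3, 1, -23/6).
Step 3: u_2 = a_2 − (-7/18)·u_0 − (1/21)·u_1 = (-4/3, -10/21, 20/21, 4/7).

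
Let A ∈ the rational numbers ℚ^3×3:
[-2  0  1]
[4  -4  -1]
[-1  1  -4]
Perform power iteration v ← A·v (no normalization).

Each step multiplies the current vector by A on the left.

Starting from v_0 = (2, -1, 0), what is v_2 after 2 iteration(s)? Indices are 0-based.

v_2 = (5, -61, 28)

v_0 = (2, -1, 0).
v_1 = A·v_0 = (-4, 12, -3).
v_2 = A·v_1 = (5, -61, 28).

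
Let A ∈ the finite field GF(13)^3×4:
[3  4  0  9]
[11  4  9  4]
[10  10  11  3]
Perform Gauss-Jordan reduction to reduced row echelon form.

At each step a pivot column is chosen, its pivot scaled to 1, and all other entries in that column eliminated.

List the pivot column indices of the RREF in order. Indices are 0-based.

step 1: normalize row 0 (÷3) = (1, 10, 0, 3)
  row 1: subtract 11×row0 = (0, 11, 9, 10)
  row 2: subtract 10×row0 = (0, 1, 11, 12)
step 2: normalize row 1 (÷11) = (0, 1, 2, 8)
  row 0: subtract 10×row1 = (1, 0, 6, 1)
  row 2: subtract 1×row1 = (0, 0, 9, 4)
step 3: normalize row 2 (÷9) = (0, 0, 1, 12)
  row 0: subtract 6×row2 = (1, 0, 0, 7)
  row 1: subtract 2×row2 = (0, 1, 0, 10)

pivot columns: 0, 1, 2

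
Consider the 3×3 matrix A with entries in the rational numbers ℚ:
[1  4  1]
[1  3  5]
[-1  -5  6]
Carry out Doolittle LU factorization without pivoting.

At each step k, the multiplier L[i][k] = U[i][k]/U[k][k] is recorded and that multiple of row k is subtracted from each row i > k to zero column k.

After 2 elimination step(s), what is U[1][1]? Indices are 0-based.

[col 0] pivot 1
  R1 -= 1*R0 → (0, -1, 4)  (L[1][0] := 1)
  R2 -= -1*R0 → (0, -1, 7)  (L[2][0] := -1)
[col 1] pivot -1
  R2 -= 1*R1 → (0, 0, 3)  (L[2][1] := 1)

U[1][1] = -1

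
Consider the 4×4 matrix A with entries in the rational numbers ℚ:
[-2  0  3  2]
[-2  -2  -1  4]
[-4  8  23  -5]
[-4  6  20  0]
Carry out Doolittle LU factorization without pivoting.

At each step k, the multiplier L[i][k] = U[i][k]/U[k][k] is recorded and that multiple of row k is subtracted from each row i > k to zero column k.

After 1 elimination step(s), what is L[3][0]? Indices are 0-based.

k=0: U[0][0]=-2
  eliminate (1,0): mult=1, new row 1: (0, -2, -4, 2); set L[1][0]=1
  eliminate (2,0): mult=2, new row 2: (0, 8, 17, -9); set L[2][0]=2
  eliminate (3,0): mult=2, new row 3: (0, 6, 14, -4); set L[3][0]=2

L[3][0] = 2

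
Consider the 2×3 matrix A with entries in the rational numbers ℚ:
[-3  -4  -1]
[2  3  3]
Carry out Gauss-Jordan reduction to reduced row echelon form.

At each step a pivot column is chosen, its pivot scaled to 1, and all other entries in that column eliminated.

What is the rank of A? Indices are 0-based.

rank = 2

step 1: normalize row 0 (÷-3) = (1, 4/3, 1/3)
  row 1: subtract 2×row0 = (0, 1/3, 7/3)
step 2: normalize row 1 (÷1/3) = (0, 1, 7)
  row 0: subtract 4/3×row1 = (1, 0, -9)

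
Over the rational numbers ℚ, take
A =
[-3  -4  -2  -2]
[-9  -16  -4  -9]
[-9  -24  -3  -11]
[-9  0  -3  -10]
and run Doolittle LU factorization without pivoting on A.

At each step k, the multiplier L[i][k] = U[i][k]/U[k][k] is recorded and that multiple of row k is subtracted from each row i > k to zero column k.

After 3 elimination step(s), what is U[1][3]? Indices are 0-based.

U[1][3] = -3

k=0: U[0][0]=-3
  eliminate (1,0): mult=3, new row 1: (0, -4, 2, -3); set L[1][0]=3
  eliminate (2,0): mult=3, new row 2: (0, -12, 3, -5); set L[2][0]=3
  eliminate (3,0): mult=3, new row 3: (0, 12, 3, -4); set L[3][0]=3
k=1: U[1][1]=-4
  eliminate (2,1): mult=3, new row 2: (0, 0, -3, 4); set L[2][1]=3
  eliminate (3,1): mult=-3, new row 3: (0, 0, 9, -13); set L[3][1]=-3
k=2: U[2][2]=-3
  eliminate (3,2): mult=-3, new row 3: (0, 0, 0, -1); set L[3][2]=-3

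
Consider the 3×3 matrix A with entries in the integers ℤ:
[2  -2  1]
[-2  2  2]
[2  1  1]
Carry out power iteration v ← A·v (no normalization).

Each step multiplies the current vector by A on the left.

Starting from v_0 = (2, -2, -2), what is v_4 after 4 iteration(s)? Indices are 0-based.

v_4 = (612, -504, 180)

v_0 = (2, -2, -2).
v_1 = A·v_0 = (6, -12, 0).
v_2 = A·v_1 = (36, -36, 0).
v_3 = A·v_2 = (144, -144, 36).
v_4 = A·v_3 = (612, -504, 180).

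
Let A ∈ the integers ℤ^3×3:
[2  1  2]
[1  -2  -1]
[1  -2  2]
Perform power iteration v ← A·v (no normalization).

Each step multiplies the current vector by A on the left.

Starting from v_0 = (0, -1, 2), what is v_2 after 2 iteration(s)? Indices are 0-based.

v_2 = (18, -3, 15)

v_0 = (0, -1, 2).
v_1 = A·v_0 = (3, 0, 6).
v_2 = A·v_1 = (18, -3, 15).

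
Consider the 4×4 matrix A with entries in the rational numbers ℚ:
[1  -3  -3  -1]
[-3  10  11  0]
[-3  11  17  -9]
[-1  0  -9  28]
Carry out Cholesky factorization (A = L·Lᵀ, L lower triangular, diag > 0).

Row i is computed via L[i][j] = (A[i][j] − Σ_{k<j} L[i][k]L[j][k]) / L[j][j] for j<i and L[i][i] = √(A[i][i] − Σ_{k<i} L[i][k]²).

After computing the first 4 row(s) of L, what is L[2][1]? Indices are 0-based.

Step 1: L[0][0] = √(1) = 1.
  L[1][0] = (-3) / L[0][0] = -3.
Step 2: L[1][1] = √(1) = 1.
  L[2][0] = (-3) / L[0][0] = -3.
  L[2][1] = (2) / L[1][1] = 2.
Step 3: L[2][2] = √(4) = 2.
  L[3][0] = (-1) / L[0][0] = -1.
  L[3][1] = (-3) / L[1][1] = -3.
  L[3][2] = (-6) / L[2][2] = -3.
Step 4: L[3][3] = √(9) = 3.

L[2][1] = 2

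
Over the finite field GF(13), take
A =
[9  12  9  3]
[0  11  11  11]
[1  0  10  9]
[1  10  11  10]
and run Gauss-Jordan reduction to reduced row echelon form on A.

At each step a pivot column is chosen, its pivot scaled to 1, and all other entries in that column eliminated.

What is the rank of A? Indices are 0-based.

step 1: normalize row 0 (÷9) = (1, 10, 1, 9)
  row 2: subtract 1×row0 = (0, 3, 9, 0)
  row 3: subtract 1×row0 = (0, 0, 10, 1)
step 2: normalize row 1 (÷11) = (0, 1, 1, 1)
  row 0: subtract 10×row1 = (1, 0, 4, 12)
  row 2: subtract 3×row1 = (0, 0, 6, 10)
step 3: normalize row 2 (÷6) = (0, 0, 1, 6)
  row 0: subtract 4×row2 = (1, 0, 0, 1)
  row 1: subtract 1×row2 = (0, 1, 0, 8)
  row 3: subtract 10×row2 = (0, 0, 0, 6)
step 4: normalize row 3 (÷6) = (0, 0, 0, 1)
  row 0: subtract 1×row3 = (1, 0, 0, 0)
  row 1: subtract 8×row3 = (0, 1, 0, 0)
  row 2: subtract 6×row3 = (0, 0, 1, 0)

rank = 4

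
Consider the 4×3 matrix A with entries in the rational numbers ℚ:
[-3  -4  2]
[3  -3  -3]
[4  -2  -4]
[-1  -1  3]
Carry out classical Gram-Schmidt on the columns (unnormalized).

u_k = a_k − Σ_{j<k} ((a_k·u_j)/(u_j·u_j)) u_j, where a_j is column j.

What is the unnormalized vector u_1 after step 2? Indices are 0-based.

Step 1: u_0 = a_0 = (-3, 3, 4, -1).
Step 2: u_1 = a_1 − (-4/35)·u_0 = (-152/35, -93/35, -54/35, -39/35).

u_1 = (-152/35, -93/35, -54/35, -39/35)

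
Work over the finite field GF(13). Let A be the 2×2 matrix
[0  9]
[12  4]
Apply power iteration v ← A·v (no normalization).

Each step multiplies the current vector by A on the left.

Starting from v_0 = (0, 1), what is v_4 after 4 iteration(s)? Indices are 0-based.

v_4 = (6, 9)

v_0 = (0, 1).
v_1 = A·v_0 = (9, 4).
v_2 = A·v_1 = (10, 7).
v_3 = A·v_2 = (11, 5).
v_4 = A·v_3 = (6, 9).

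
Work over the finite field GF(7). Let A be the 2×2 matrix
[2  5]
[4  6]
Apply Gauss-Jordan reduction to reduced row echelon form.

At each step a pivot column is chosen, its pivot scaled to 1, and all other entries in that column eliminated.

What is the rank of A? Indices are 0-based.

rank = 2

pivot(0,0)=2: scale R0 → (1, 6)
  clear (1,0): R1 −= (4)R0 → (0, 3)
pivot(1,1)=3: scale R1 → (0, 1)
  clear (0,1): R0 −= (6)R1 → (1, 0)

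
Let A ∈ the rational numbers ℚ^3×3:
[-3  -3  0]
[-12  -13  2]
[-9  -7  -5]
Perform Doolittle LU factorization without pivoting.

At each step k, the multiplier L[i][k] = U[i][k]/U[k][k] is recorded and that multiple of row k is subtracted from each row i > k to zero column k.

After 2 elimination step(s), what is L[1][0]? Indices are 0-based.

L[1][0] = 4

[col 0] pivot -3
  R1 -= 4*R0 → (0, -1, 2)  (L[1][0] := 4)
  R2 -= 3*R0 → (0, 2, -5)  (L[2][0] := 3)
[col 1] pivot -1
  R2 -= -2*R1 → (0, 0, -1)  (L[2][1] := -2)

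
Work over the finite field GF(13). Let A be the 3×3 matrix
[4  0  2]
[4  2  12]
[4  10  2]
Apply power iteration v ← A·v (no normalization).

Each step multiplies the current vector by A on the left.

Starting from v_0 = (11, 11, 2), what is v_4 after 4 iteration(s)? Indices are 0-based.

v_4 = (10, 0, 0)

v_0 = (11, 11, 2).
v_1 = A·v_0 = (9, 12, 2).
v_2 = A·v_1 = (1, 6, 4).
v_3 = A·v_2 = (12, 12, 7).
v_4 = A·v_3 = (10, 0, 0).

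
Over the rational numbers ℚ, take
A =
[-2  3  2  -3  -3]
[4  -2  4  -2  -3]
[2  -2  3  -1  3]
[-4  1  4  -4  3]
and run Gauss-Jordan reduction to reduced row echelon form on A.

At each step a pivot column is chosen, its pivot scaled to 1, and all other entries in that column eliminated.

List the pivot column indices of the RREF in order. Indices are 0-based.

pivot columns: 0, 1, 2, 3

[1] R0 /= -2  ⇒  (1, -3/2, -1, 3/2, 3/2)
     R1 -= 4·R0  ⇒  (0, 4, 8, -8, -9)
     R2 -= 2·R0  ⇒  (0, 1, 5, -4, 0)
     R3 -= -4·R0  ⇒  (0, -5, 0, 2, 9)
[2] R1 /= 4  ⇒  (0, 1, 2, -2, -9/4)
     R0 -= -3/2·R1  ⇒  (1, 0, 2, -3/2, -15/8)
     R2 -= 1·R1  ⇒  (0, 0, 3, -2, 9/4)
     R3 -= -5·R1  ⇒  (0, 0, 10, -8, -9/4)
[3] R2 /= 3  ⇒  (0, 0, 1, -2/3, 3/4)
     R0 -= 2·R2  ⇒  (1, 0, 0, -1/6, -27/8)
     R1 -= 2·R2  ⇒  (0, 1, 0, -2/3, -15/4)
     R3 -= 10·R2  ⇒  (0, 0, 0, -4/3, -39/4)
[4] R3 /= -4/3  ⇒  (0, 0, 0, 1, 117/16)
     R0 -= -1/6·R3  ⇒  (1, 0, 0, 0, -69/32)
     R1 -= -2/3·R3  ⇒  (0, 1, 0, 0, 9/8)
     R2 -= -2/3·R3  ⇒  (0, 0, 1, 0, 45/8)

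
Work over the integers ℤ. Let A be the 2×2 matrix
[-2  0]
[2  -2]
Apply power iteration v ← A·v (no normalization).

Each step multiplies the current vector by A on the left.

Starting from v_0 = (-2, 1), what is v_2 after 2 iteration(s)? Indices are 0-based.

v_0 = (-2, 1).
v_1 = A·v_0 = (4, -6).
v_2 = A·v_1 = (-8, 20).

v_2 = (-8, 20)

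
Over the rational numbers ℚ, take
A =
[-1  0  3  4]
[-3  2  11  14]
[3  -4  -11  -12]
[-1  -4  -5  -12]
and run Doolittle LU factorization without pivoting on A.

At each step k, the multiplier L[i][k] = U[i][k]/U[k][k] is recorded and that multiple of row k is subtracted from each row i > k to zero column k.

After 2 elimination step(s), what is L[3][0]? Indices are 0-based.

k=0: U[0][0]=-1
  eliminate (1,0): mult=3, new row 1: (0, 2, 2, 2); set L[1][0]=3
  eliminate (2,0): mult=-3, new row 2: (0, -4, -2, 0); set L[2][0]=-3
  eliminate (3,0): mult=1, new row 3: (0, -4, -8, -16); set L[3][0]=1
k=1: U[1][1]=2
  eliminate (2,1): mult=-2, new row 2: (0, 0, 2, 4); set L[2][1]=-2
  eliminate (3,1): mult=-2, new row 3: (0, 0, -4, -12); set L[3][1]=-2

L[3][0] = 1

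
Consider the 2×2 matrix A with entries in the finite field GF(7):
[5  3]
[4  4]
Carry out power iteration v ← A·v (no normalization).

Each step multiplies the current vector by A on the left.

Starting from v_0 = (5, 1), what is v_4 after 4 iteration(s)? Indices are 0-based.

v_0 = (5, 1).
v_1 = A·v_0 = (0, 3).
v_2 = A·v_1 = (2, 5).
v_3 = A·v_2 = (4, 0).
v_4 = A·v_3 = (6, 2).

v_4 = (6, 2)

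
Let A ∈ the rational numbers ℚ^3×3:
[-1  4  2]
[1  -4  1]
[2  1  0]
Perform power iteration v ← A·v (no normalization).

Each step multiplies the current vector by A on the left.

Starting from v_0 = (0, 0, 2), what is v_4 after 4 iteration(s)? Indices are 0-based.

v_4 = (128, -116, 30)

v_0 = (0, 0, 2).
v_1 = A·v_0 = (4, 2, 0).
v_2 = A·v_1 = (4, -4, 10).
v_3 = A·v_2 = (0, 30, 4).
v_4 = A·v_3 = (128, -116, 30).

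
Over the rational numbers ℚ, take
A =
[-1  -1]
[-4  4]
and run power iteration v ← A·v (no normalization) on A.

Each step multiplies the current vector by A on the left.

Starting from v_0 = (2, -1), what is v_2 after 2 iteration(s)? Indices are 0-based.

v_0 = (2, -1).
v_1 = A·v_0 = (-1, -12).
v_2 = A·v_1 = (13, -44).

v_2 = (13, -44)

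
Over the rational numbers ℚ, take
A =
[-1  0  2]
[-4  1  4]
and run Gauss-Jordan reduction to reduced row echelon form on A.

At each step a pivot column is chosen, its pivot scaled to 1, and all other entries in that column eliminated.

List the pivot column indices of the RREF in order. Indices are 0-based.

pivot(0,0)=-1: scale R0 → (1, 0, -2)
  clear (1,0): R1 −= (-4)R0 → (0, 1, -4)
pivot(1,1)=1: scale R1 → (0, 1, -4)

pivot columns: 0, 1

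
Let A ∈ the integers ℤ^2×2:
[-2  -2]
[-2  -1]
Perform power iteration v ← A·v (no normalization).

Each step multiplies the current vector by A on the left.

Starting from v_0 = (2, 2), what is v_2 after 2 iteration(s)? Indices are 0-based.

v_2 = (28, 22)

v_0 = (2, 2).
v_1 = A·v_0 = (-8, -6).
v_2 = A·v_1 = (28, 22).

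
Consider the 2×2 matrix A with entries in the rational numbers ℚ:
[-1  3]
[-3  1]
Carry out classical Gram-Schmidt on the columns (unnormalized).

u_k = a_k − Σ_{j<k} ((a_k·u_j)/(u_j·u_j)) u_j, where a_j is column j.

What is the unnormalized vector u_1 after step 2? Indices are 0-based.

Step 1: u_0 = a_0 = (-1, -3).
Step 2: u_1 = a_1 − (-3/5)·u_0 = (12/5, -4/5).

u_1 = (12/5, -4/5)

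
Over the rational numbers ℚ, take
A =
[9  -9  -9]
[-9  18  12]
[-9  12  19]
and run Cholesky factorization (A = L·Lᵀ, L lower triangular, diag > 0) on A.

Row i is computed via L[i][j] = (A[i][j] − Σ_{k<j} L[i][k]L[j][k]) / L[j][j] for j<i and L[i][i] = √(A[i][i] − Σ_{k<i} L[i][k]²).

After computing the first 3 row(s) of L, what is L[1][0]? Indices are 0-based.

Step 1: L[0][0] = √(9) = 3.
  L[1][0] = (-9) / L[0][0] = -3.
Step 2: L[1][1] = √(9) = 3.
  L[2][0] = (-9) / L[0][0] = -3.
  L[2][1] = (3) / L[1][1] = 1.
Step 3: L[2][2] = √(9) = 3.

L[1][0] = -3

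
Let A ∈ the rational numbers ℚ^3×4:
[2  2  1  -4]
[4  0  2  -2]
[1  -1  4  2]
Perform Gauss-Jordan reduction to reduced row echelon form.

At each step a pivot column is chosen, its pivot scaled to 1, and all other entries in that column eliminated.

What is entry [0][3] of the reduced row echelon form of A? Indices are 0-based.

step 1: normalize row 0 (÷2) = (1, 1, 1/2, -2)
  row 1: subtract 4×row0 = (0, -4, 0, 6)
  row 2: subtract 1×row0 = (0, -2, 7/2, 4)
step 2: normalize row 1 (÷-4) = (0, 1, 0, -3/2)
  row 0: subtract 1×row1 = (1, 0, 1/2, -1/2)
  row 2: subtract -2×row1 = (0, 0, 7/2, 1)
step 3: normalize row 2 (÷7/2) = (0, 0, 1, 2/7)
  row 0: subtract 1/2×row2 = (1, 0, 0, -9/14)

M[0][3] = -9/14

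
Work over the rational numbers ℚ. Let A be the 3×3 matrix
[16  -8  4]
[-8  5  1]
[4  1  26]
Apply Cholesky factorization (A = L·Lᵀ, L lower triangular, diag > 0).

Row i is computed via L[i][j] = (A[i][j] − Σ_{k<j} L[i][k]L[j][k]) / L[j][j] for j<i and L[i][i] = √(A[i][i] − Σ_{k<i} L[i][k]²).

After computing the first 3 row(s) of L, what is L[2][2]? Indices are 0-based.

Step 1: L[0][0] = √(16) = 4.
  L[1][0] = (-8) / L[0][0] = -2.
Step 2: L[1][1] = √(1) = 1.
  L[2][0] = (4) / L[0][0] = 1.
  L[2][1] = (3) / L[1][1] = 3.
Step 3: L[2][2] = √(16) = 4.

L[2][2] = 4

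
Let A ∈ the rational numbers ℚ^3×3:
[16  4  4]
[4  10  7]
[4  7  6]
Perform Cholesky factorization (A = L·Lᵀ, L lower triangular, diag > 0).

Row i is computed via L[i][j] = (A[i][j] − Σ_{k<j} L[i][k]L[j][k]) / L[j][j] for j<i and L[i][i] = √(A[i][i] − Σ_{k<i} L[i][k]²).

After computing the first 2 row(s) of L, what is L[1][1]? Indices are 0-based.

Step 1: L[0][0] = √(16) = 4.
  L[1][0] = (4) / L[0][0] = 1.
Step 2: L[1][1] = √(9) = 3.

L[1][1] = 3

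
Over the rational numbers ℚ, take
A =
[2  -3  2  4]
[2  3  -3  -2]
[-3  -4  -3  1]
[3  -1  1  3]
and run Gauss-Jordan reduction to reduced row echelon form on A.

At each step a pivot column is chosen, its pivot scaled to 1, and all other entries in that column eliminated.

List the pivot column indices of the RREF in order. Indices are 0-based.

step 1: normalize row 0 (÷2) = (1, -3/2, 1, 2)
  row 1: subtract 2×row0 = (0, 6, -5, -6)
  row 2: subtract -3×row0 = (0, -17/2, 0, 7)
  row 3: subtract 3×row0 = (0, 7/2, -2, -3)
step 2: normalize row 1 (÷6) = (0, 1, -5/6, -1)
  row 0: subtract -3/2×row1 = (1, 0, -1/4, 1/2)
  row 2: subtract -17/2×row1 = (0, 0, -85/12, -3/2)
  row 3: subtract 7/2×row1 = (0, 0, 11/12, 1/2)
step 3: normalize row 2 (÷-85/12) = (0, 0, 1, 18/85)
  row 0: subtract -1/4×row2 = (1, 0, 0, 47/85)
  row 1: subtract -5/6×row2 = (0, 1, 0, -14/17)
  row 3: subtract 11/12×row2 = (0, 0, 0, 26/85)
step 4: normalize row 3 (÷26/85) = (0, 0, 0, 1)
  row 0: subtract 47/85×row3 = (1, 0, 0, 0)
  row 1: subtract -14/17×row3 = (0, 1, 0, 0)
  row 2: subtract 18/85×row3 = (0, 0, 1, 0)

pivot columns: 0, 1, 2, 3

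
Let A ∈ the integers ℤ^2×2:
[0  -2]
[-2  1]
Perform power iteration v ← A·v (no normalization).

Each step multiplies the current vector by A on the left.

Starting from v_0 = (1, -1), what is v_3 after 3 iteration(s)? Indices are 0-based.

v_0 = (1, -1).
v_1 = A·v_0 = (2, -3).
v_2 = A·v_1 = (6, -7).
v_3 = A·v_2 = (14, -19).

v_3 = (14, -19)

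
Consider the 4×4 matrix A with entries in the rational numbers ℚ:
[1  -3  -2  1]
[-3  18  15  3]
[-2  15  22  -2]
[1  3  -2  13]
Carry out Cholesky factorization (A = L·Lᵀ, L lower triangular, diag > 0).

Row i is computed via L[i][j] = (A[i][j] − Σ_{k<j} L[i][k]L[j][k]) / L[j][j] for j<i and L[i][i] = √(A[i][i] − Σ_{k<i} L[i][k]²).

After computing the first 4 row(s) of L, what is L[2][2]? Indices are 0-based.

L[2][2] = 3

Step 1: L[0][0] = √(1) = 1.
  L[1][0] = (-3) / L[0][0] = -3.
Step 2: L[1][1] = √(9) = 3.
  L[2][0] = (-2) / L[0][0] = -2.
  L[2][1] = (9) / L[1][1] = 3.
Step 3: L[2][2] = √(9) = 3.
  L[3][0] = (1) / L[0][0] = 1.
  L[3][1] = (6) / L[1][1] = 2.
  L[3][2] = (-6) / L[2][2] = -2.
Step 4: L[3][3] = √(4) = 2.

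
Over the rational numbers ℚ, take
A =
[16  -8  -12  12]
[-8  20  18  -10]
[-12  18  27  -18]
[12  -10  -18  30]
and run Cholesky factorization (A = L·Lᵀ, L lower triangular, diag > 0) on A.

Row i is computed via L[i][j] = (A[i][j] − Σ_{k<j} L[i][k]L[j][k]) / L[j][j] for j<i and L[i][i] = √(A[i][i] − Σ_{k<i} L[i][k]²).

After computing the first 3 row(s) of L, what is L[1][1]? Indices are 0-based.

Step 1: L[0][0] = √(16) = 4.
  L[1][0] = (-8) / L[0][0] = -2.
Step 2: L[1][1] = √(16) = 4.
  L[2][0] = (-12) / L[0][0] = -3.
  L[2][1] = (12) / L[1][1] = 3.
Step 3: L[2][2] = √(9) = 3.

L[1][1] = 4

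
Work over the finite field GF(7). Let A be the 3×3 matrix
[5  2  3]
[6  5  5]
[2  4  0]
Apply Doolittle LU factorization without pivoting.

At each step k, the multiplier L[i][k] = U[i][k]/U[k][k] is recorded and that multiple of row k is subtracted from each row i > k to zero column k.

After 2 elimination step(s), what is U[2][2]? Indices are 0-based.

U[2][2] = 3

Step 1: pivot at (0,0) is 5.
  row1 ← row1 − (4)·row0  ⇒  L[1][0]=4, U row1=(0, 4, 0)
  row2 ← row2 − (6)·row0  ⇒  L[2][0]=6, U row2=(0, 6, 3)
Step 2: pivot at (1,1) is 4.
  row2 ← row2 − (5)·row1  ⇒  L[2][1]=5, U row2=(0, 0, 3)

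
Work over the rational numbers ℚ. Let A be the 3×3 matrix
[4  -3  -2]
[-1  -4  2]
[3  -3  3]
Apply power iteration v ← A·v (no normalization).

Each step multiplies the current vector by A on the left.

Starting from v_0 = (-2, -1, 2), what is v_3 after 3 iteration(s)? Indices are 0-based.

v_3 = (-117, 76, -285)

v_0 = (-2, -1, 2).
v_1 = A·v_0 = (-9, 10, 3).
v_2 = A·v_1 = (-72, -25, -48).
v_3 = A·v_2 = (-117, 76, -285).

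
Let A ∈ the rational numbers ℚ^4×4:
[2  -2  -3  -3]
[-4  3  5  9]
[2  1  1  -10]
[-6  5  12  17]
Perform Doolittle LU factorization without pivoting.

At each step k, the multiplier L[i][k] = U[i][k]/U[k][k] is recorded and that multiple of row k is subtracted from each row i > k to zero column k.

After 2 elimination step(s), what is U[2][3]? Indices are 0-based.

U[2][3] = 2

[col 0] pivot 2
  R1 -= -2*R0 → (0, -1, -1, 3)  (L[1][0] := -2)
  R2 -= 1*R0 → (0, 3, 4, -7)  (L[2][0] := 1)
  R3 -= -3*R0 → (0, -1, 3, 8)  (L[3][0] := -3)
[col 1] pivot -1
  R2 -= -3*R1 → (0, 0, 1, 2)  (L[2][1] := -3)
  R3 -= 1*R1 → (0, 0, 4, 5)  (L[3][1] := 1)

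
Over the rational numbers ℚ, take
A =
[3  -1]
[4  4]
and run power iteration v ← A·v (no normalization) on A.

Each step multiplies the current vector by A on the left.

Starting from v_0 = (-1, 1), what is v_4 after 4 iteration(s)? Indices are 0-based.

v_0 = (-1, 1).
v_1 = A·v_0 = (-4, 0).
v_2 = A·v_1 = (-12, -16).
v_3 = A·v_2 = (-20, -112).
v_4 = A·v_3 = (52, -528).

v_4 = (52, -528)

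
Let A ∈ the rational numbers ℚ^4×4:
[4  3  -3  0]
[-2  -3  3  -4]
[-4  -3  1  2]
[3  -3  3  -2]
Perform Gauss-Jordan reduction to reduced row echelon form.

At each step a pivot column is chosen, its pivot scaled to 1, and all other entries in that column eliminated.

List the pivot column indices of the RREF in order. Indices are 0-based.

pivot columns: 0, 1, 2, 3

pivot(0,0)=4: scale R0 → (1, 3/4, -3/4, 0)
  clear (1,0): R1 −= (-2)R0 → (0, -3/2, 3/2, -4)
  clear (2,0): R2 −= (-4)R0 → (0, 0, -2, 2)
  clear (3,0): R3 −= (3)R0 → (0, -21/4, 21/4, -2)
pivot(1,1)=-3/2: scale R1 → (0, 1, -1, 8/3)
  clear (0,1): R0 −= (3/4)R1 → (1, 0, 0, -2)
  clear (3,1): R3 −= (-21/4)R1 → (0, 0, 0, 12)
pivot(2,2)=-2: scale R2 → (0, 0, 1, -1)
  clear (1,2): R1 −= (-1)R2 → (0, 1, 0, 5/3)
pivot(3,3)=12: scale R3 → (0, 0, 0, 1)
  clear (0,3): R0 −= (-2)R3 → (1, 0, 0, 0)
  clear (1,3): R1 −= (5/3)R3 → (0, 1, 0, 0)
  clear (2,3): R2 −= (-1)R3 → (0, 0, 1, 0)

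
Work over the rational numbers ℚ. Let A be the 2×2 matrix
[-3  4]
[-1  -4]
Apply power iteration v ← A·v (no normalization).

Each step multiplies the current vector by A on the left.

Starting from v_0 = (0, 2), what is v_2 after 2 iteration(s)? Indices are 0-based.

v_2 = (-56, 24)

v_0 = (0, 2).
v_1 = A·v_0 = (8, -8).
v_2 = A·v_1 = (-56, 24).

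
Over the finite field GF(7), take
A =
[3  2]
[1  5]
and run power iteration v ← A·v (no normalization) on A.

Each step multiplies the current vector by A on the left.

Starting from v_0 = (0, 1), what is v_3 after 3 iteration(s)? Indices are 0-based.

v_3 = (4, 4)

v_0 = (0, 1).
v_1 = A·v_0 = (2, 5).
v_2 = A·v_1 = (2, 6).
v_3 = A·v_2 = (4, 4).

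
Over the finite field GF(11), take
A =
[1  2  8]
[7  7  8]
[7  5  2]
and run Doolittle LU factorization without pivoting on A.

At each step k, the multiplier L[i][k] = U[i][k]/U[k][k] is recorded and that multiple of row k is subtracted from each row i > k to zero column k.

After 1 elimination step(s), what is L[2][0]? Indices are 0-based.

Step 1: pivot at (0,0) is 1.
  row1 ← row1 − (7)·row0  ⇒  L[1][0]=7, U row1=(0, 4, 7)
  row2 ← row2 − (7)·row0  ⇒  L[2][0]=7, U row2=(0, 2, 1)

L[2][0] = 7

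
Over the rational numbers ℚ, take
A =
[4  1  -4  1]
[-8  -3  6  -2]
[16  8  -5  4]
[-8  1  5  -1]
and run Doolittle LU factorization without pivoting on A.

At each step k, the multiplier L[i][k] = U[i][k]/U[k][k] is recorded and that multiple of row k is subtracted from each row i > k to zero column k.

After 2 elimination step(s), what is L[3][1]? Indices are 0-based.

k=0: U[0][0]=4
  eliminate (1,0): mult=-2, new row 1: (0, -1, -2, 0); set L[1][0]=-2
  eliminate (2,0): mult=4, new row 2: (0, 4, 11, 0); set L[2][0]=4
  eliminate (3,0): mult=-2, new row 3: (0, 3, -3, 1); set L[3][0]=-2
k=1: U[1][1]=-1
  eliminate (2,1): mult=-4, new row 2: (0, 0, 3, 0); set L[2][1]=-4
  eliminate (3,1): mult=-3, new row 3: (0, 0, -9, 1); set L[3][1]=-3

L[3][1] = -3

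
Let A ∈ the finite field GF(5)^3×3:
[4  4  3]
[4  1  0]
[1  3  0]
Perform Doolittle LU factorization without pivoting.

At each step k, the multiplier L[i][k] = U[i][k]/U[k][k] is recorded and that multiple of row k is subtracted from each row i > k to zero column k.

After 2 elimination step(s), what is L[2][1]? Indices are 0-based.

k=0: U[0][0]=4
  eliminate (1,0): mult=1, new row 1: (0, 2, 2); set L[1][0]=1
  eliminate (2,0): mult=4, new row 2: (0, 2, 3); set L[2][0]=4
k=1: U[1][1]=2
  eliminate (2,1): mult=1, new row 2: (0, 0, 1); set L[2][1]=1

L[2][1] = 1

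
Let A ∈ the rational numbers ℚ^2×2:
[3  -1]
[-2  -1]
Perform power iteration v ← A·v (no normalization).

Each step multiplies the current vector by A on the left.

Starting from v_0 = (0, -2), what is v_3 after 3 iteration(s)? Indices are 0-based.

v_3 = (18, -2)

v_0 = (0, -2).
v_1 = A·v_0 = (2, 2).
v_2 = A·v_1 = (4, -6).
v_3 = A·v_2 = (18, -2).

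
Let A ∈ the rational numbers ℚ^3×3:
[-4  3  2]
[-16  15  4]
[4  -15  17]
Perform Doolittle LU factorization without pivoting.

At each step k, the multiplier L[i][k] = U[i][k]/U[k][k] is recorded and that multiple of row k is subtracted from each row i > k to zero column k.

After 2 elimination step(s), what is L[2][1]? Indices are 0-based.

L[2][1] = -4

k=0: U[0][0]=-4
  eliminate (1,0): mult=4, new row 1: (0, 3, -4); set L[1][0]=4
  eliminate (2,0): mult=-1, new row 2: (0, -12, 19); set L[2][0]=-1
k=1: U[1][1]=3
  eliminate (2,1): mult=-4, new row 2: (0, 0, 3); set L[2][1]=-4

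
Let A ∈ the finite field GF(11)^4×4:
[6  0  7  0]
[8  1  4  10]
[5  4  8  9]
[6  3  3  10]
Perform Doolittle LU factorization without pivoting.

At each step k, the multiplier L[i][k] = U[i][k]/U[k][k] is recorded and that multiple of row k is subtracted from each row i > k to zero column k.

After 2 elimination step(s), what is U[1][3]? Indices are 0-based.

k=0: U[0][0]=6
  eliminate (1,0): mult=5, new row 1: (0, 1, 2, 10); set L[1][0]=5
  eliminate (2,0): mult=10, new row 2: (0, 4, 4, 9); set L[2][0]=10
  eliminate (3,0): mult=1, new row 3: (0, 3, 7, 10); set L[3][0]=1
k=1: U[1][1]=1
  eliminate (2,1): mult=4, new row 2: (0, 0, 7, 2); set L[2][1]=4
  eliminate (3,1): mult=3, new row 3: (0, 0, 1, 2); set L[3][1]=3

U[1][3] = 10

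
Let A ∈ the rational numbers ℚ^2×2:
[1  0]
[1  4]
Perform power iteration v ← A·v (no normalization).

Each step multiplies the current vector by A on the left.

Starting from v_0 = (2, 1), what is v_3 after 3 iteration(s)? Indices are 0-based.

v_0 = (2, 1).
v_1 = A·v_0 = (2, 6).
v_2 = A·v_1 = (2, 26).
v_3 = A·v_2 = (2, 106).

v_3 = (2, 106)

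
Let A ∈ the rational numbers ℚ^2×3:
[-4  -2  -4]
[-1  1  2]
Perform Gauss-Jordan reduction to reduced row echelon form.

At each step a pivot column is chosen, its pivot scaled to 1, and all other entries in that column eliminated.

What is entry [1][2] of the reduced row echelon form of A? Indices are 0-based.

step 1: normalize row 0 (÷-4) = (1, 1/2, 1)
  row 1: subtract -1×row0 = (0, 3/2, 3)
step 2: normalize row 1 (÷3/2) = (0, 1, 2)
  row 0: subtract 1/2×row1 = (1, 0, 0)

M[1][2] = 2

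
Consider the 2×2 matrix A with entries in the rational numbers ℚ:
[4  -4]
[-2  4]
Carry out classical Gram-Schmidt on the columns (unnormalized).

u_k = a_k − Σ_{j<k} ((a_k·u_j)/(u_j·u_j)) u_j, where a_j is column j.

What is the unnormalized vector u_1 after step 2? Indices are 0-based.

u_1 = (4/5, 8/5)

Step 1: u_0 = a_0 = (4, -2).
Step 2: u_1 = a_1 − (-6/5)·u_0 = (4/5, 8/5).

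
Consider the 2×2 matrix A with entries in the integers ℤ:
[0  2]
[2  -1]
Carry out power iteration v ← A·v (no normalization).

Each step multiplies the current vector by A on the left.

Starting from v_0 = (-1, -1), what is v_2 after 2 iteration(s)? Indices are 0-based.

v_0 = (-1, -1).
v_1 = A·v_0 = (-2, -1).
v_2 = A·v_1 = (-2, -3).

v_2 = (-2, -3)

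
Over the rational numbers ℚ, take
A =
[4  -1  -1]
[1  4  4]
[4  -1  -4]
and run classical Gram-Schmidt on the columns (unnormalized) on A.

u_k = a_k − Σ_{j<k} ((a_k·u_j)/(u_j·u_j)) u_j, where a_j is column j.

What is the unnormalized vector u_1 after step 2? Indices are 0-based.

Step 1: u_0 = a_0 = (4, 1, 4).
Step 2: u_1 = a_1 − (-4/33)·u_0 = (-17/33, 136/33, -17/33).

u_1 = (-17/33, 136/33, -17/33)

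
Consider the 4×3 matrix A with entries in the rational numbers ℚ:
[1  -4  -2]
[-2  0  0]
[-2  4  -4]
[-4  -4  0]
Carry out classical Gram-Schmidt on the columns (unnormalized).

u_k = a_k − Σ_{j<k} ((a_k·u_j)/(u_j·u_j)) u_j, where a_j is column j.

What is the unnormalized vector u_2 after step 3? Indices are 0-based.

Step 1: u_0 = a_0 = (1, -2, -2, -4).
Step 2: u_1 = a_1 − (4/25)·u_0 = (-104/25, 8/25, 108/25, -84/25).
Step 3: u_2 = a_2 − (6/25)·u_0 − (-7/37)·u_1 = (-112/37, 20/37, -100/37, 12/37).

u_2 = (-112/37, 20/37, -100/37, 12/37)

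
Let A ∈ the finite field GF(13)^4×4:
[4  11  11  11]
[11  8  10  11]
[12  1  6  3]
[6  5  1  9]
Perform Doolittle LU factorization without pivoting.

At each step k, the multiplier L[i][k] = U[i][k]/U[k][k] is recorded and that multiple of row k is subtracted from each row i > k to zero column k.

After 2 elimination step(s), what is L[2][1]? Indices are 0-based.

L[2][1] = 1

[col 0] pivot 4
  R1 -= 6*R0 → (0, 7, 9, 10)  (L[1][0] := 6)
  R2 -= 3*R0 → (0, 7, 12, 9)  (L[2][0] := 3)
  R3 -= 8*R0 → (0, 8, 4, 12)  (L[3][0] := 8)
[col 1] pivot 7
  R2 -= 1*R1 → (0, 0, 3, 12)  (L[2][1] := 1)
  R3 -= 3*R1 → (0, 0, 3, 8)  (L[3][1] := 3)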